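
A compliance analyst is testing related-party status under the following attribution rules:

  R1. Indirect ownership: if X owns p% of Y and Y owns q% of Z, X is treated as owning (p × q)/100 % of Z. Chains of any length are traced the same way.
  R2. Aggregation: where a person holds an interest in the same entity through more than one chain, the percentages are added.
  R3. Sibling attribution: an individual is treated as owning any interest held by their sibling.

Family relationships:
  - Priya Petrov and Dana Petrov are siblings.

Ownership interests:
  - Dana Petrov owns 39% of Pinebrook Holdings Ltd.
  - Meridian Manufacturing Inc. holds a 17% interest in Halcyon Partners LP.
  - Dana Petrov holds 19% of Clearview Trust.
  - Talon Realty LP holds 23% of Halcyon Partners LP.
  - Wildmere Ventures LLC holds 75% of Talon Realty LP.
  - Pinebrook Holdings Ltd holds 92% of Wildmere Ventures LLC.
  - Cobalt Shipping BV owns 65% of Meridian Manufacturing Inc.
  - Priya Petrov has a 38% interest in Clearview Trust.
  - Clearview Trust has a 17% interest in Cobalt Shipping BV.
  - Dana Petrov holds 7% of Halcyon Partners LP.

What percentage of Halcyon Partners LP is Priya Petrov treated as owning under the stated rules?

By sibling attribution (R3), Priya Petrov is treated as also owning Dana Petrov's interest in Clearview Trust, giving 38% + 19% = 57%.
By sibling attribution (R3), Priya Petrov is treated as owning Dana Petrov's 39% interest in Pinebrook Holdings Ltd.
By sibling attribution (R3), Priya Petrov is treated as owning Dana Petrov's 7% interest in Halcyon Partners LP.
Chain via Clearview Trust → Cobalt Shipping BV → Meridian Manufacturing Inc. (R1): 57% × 17% × 65% × 17% = 1.070745% of Halcyon Partners LP.
Chain via Pinebrook Holdings Ltd → Wildmere Ventures LLC → Talon Realty LP (R1): 39% × 92% × 75% × 23% = 6.1893% of Halcyon Partners LP.
Direct interest in Halcyon Partners LP: 7%.
Aggregating (R2): 1.070745% + 6.1893% + 7% = 14.260045%.

14.260045%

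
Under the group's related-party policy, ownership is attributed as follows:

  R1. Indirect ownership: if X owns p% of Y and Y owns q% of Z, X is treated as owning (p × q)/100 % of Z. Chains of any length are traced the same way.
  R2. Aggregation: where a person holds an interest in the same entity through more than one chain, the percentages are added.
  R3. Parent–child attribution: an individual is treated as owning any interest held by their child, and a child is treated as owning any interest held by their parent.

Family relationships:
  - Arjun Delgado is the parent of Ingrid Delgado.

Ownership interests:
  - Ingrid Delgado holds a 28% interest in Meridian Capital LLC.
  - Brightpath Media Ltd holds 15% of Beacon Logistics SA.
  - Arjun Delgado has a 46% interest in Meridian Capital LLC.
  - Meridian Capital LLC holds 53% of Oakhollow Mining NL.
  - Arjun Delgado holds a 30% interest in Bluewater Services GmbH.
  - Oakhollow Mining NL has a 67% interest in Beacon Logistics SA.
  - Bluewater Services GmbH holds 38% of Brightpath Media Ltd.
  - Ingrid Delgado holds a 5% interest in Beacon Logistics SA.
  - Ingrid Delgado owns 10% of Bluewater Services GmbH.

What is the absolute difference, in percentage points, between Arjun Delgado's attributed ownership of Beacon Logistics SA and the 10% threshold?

By parent–child attribution (R3), Arjun Delgado is treated as also owning Ingrid Delgado's interest in Bluewater Services GmbH, giving 30% + 10% = 40%.
By parent–child attribution (R3), Arjun Delgado is treated as also owning Ingrid Delgado's interest in Meridian Capital LLC, giving 46% + 28% = 74%.
By parent–child attribution (R3), Arjun Delgado is treated as owning Ingrid Delgado's 5% interest in Beacon Logistics SA.
Chain via Bluewater Services GmbH → Brightpath Media Ltd (R1): 40% × 38% × 15% = 2.28% of Beacon Logistics SA.
Chain via Meridian Capital LLC → Oakhollow Mining NL (R1): 74% × 53% × 67% = 26.2774% of Beacon Logistics SA.
Direct interest in Beacon Logistics SA: 5%.
Aggregating (R2): 2.28% + 26.2774% + 5% = 33.5574%.
33.5574% exceeds the 10% threshold by 23.5574 percentage points.

23.5574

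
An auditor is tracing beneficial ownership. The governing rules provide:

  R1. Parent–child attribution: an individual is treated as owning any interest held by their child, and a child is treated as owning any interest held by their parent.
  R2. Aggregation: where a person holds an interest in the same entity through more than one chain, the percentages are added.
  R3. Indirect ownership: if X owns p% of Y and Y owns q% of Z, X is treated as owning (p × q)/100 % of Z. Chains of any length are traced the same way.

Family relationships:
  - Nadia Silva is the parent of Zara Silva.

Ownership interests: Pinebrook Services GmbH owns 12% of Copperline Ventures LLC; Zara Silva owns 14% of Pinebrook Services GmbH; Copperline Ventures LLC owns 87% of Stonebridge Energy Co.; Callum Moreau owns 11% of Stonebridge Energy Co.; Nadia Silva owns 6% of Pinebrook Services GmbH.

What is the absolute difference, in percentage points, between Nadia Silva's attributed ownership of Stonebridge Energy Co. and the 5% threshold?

2.912

By parent–child attribution (R1), Nadia Silva is treated as also owning Zara Silva's interest in Pinebrook Services GmbH, giving 6% + 14% = 20%.
Chain via Pinebrook Services GmbH → Copperline Ventures LLC (R3): 20% × 12% × 87% = 2.088% of Stonebridge Energy Co.
2.088% falls short of the 5% threshold by 2.912 percentage points.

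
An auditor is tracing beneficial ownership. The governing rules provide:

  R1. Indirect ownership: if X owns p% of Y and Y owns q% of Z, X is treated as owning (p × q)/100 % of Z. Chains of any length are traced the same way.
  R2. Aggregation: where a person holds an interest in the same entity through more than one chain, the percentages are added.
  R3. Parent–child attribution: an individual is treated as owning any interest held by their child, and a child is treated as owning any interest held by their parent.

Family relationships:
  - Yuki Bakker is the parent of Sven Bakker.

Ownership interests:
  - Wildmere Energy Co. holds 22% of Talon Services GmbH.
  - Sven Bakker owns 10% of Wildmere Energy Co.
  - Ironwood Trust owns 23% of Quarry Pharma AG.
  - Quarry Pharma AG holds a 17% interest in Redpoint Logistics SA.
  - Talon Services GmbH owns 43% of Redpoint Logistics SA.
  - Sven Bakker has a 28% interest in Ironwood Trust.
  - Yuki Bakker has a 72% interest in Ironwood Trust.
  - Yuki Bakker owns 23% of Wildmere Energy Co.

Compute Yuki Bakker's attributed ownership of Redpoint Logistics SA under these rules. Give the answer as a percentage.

By parent–child attribution (R3), Yuki Bakker is treated as also owning Sven Bakker's interest in Ironwood Trust, giving 72% + 28% = 100%.
By parent–child attribution (R3), Yuki Bakker is treated as also owning Sven Bakker's interest in Wildmere Energy Co, giving 23% + 10% = 33%.
Chain via Ironwood Trust → Quarry Pharma AG (R1): 100% × 23% × 17% = 3.91% of Redpoint Logistics SA.
Chain via Wildmere Energy Co. → Talon Services GmbH (R1): 33% × 22% × 43% = 3.1218% of Redpoint Logistics SA.
Aggregating (R2): 3.91% + 3.1218% = 7.0318%.

7.0318%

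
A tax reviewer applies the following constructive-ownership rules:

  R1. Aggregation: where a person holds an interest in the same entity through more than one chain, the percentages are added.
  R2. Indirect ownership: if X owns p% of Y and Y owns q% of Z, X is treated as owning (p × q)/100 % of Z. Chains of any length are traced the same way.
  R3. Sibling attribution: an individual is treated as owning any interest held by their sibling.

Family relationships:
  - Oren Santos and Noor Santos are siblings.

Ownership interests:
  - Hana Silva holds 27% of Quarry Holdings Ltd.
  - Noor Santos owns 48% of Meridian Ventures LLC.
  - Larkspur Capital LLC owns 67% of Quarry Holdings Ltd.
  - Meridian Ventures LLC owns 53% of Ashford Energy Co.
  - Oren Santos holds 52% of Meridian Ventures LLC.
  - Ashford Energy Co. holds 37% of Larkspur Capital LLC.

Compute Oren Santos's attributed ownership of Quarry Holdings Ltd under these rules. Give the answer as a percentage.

13.1387%

By sibling attribution (R3), Oren Santos is treated as also owning Noor Santos's interest in Meridian Ventures LLC, giving 52% + 48% = 100%.
Chain via Meridian Ventures LLC → Ashford Energy Co. → Larkspur Capital LLC (R2): 100% × 53% × 37% × 67% = 13.1387% of Quarry Holdings Ltd.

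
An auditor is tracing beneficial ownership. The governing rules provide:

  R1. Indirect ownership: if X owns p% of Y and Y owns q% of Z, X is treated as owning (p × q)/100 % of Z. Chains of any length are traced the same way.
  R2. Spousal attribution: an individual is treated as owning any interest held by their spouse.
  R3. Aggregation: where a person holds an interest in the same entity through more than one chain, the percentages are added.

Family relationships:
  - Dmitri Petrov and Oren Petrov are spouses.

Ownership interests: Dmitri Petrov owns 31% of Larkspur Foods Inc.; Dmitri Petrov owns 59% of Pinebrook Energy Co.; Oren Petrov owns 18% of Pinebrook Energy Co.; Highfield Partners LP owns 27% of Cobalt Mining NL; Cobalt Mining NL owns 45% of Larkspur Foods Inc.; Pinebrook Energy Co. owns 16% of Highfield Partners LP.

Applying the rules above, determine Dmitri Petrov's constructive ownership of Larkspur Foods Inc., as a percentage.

32.49688%

By spousal attribution (R2), Dmitri Petrov is treated as also owning Oren Petrov's interest in Pinebrook Energy Co, giving 59% + 18% = 77%.
Chain via Pinebrook Energy Co. → Highfield Partners LP → Cobalt Mining NL (R1): 77% × 16% × 27% × 45% = 1.49688% of Larkspur Foods Inc.
Direct interest in Larkspur Foods Inc: 31%.
Aggregating (R3): 1.49688% + 31% = 32.49688%.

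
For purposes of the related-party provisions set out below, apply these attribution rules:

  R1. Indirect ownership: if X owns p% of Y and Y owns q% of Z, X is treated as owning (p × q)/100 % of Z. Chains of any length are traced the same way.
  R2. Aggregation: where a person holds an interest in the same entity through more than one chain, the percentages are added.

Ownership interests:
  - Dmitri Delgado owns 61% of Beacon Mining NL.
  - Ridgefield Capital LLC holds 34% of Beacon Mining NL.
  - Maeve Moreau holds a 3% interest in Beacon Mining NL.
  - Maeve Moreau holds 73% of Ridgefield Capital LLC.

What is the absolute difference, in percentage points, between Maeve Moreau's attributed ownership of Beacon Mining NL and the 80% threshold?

52.18

Chain via Ridgefield Capital LLC (R1): 73% × 34% = 24.82% of Beacon Mining NL.
Direct interest in Beacon Mining NL: 3%.
Aggregating (R2): 24.82% + 3% = 27.82%.
27.82% falls short of the 80% threshold by 52.18 percentage points.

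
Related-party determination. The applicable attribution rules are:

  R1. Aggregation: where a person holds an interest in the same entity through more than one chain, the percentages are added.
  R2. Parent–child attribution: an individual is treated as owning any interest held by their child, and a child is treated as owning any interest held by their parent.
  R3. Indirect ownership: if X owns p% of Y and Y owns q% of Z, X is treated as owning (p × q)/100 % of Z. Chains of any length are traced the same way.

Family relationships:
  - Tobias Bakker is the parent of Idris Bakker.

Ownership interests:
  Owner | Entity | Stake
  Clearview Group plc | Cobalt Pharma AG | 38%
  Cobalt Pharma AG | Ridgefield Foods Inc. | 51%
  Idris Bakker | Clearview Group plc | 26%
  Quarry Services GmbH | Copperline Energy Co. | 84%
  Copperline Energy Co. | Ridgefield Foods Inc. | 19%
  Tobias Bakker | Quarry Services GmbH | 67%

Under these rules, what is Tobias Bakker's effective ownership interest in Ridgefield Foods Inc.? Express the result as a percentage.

By parent–child attribution (R2), Tobias Bakker is treated as owning Idris Bakker's 26% interest in Clearview Group plc.
Chain via Quarry Services GmbH → Copperline Energy Co. (R3): 67% × 84% × 19% = 10.6932% of Ridgefield Foods Inc.
Chain via Clearview Group plc → Cobalt Pharma AG (R3): 26% × 38% × 51% = 5.0388% of Ridgefield Foods Inc.
Aggregating (R1): 10.6932% + 5.0388% = 15.732%.

15.732%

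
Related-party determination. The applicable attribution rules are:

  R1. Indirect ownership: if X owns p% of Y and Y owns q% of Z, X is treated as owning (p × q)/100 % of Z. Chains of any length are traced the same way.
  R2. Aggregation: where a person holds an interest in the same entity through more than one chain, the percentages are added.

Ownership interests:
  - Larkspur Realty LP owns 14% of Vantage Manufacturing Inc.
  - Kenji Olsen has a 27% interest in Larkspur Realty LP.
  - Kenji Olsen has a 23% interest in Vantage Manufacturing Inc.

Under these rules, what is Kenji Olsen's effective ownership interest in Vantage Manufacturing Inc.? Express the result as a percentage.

Chain via Larkspur Realty LP (R1): 27% × 14% = 3.78% of Vantage Manufacturing Inc.
Direct interest in Vantage Manufacturing Inc: 23%.
Aggregating (R2): 3.78% + 23% = 26.78%.

26.78%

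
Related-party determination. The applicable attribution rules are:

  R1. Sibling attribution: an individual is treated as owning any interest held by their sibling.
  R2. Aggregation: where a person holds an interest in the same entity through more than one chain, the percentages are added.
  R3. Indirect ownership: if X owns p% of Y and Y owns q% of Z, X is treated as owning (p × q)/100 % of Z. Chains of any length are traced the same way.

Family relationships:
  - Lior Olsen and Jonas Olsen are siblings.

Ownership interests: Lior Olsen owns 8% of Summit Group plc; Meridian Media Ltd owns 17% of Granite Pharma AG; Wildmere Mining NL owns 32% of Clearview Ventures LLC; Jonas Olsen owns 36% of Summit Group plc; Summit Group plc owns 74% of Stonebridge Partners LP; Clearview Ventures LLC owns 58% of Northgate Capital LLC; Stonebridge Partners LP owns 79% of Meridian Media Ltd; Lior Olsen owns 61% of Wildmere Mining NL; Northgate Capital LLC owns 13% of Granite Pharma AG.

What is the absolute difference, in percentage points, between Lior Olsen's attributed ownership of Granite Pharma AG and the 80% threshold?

74.155384

By sibling attribution (R1), Lior Olsen is treated as also owning Jonas Olsen's interest in Summit Group plc, giving 8% + 36% = 44%.
Chain via Summit Group plc → Stonebridge Partners LP → Meridian Media Ltd (R3): 44% × 74% × 79% × 17% = 4.372808% of Granite Pharma AG.
Chain via Wildmere Mining NL → Clearview Ventures LLC → Northgate Capital LLC (R3): 61% × 32% × 58% × 13% = 1.471808% of Granite Pharma AG.
Aggregating (R2): 4.372808% + 1.471808% = 5.844616%.
5.844616% falls short of the 80% threshold by 74.155384 percentage points.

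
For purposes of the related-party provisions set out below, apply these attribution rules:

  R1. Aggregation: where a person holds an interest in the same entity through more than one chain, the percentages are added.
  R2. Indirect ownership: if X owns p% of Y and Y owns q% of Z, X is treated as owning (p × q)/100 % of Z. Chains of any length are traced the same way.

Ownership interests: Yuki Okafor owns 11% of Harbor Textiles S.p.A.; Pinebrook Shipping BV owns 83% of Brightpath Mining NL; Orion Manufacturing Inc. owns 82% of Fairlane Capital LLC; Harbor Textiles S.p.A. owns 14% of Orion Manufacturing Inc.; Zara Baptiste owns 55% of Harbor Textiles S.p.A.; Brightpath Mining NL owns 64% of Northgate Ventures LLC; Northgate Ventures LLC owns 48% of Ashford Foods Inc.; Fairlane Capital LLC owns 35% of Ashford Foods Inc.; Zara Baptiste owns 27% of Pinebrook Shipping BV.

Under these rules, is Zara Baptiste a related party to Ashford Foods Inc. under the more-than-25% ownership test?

No

Chain via Harbor Textiles S.p.A. → Orion Manufacturing Inc. → Fairlane Capital LLC (R2): 55% × 14% × 82% × 35% = 2.2099% of Ashford Foods Inc.
Chain via Pinebrook Shipping BV → Brightpath Mining NL → Northgate Ventures LLC (R2): 27% × 83% × 64% × 48% = 6.884352% of Ashford Foods Inc.
Aggregating (R1): 2.2099% + 6.884352% = 9.094252%.
9.094252% does not exceed the 25% threshold, so Zara is not a related party to Ashford Foods Inc.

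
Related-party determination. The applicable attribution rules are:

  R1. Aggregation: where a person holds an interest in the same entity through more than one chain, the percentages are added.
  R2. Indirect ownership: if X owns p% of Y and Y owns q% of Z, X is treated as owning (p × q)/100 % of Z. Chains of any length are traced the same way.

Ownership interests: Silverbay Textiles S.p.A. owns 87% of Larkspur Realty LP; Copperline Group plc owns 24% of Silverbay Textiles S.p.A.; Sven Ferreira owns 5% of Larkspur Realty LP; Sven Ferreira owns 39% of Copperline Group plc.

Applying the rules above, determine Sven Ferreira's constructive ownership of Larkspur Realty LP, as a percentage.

13.1432%

Chain via Copperline Group plc → Silverbay Textiles S.p.A. (R2): 39% × 24% × 87% = 8.1432% of Larkspur Realty LP.
Direct interest in Larkspur Realty LP: 5%.
Aggregating (R1): 8.1432% + 5% = 13.1432%.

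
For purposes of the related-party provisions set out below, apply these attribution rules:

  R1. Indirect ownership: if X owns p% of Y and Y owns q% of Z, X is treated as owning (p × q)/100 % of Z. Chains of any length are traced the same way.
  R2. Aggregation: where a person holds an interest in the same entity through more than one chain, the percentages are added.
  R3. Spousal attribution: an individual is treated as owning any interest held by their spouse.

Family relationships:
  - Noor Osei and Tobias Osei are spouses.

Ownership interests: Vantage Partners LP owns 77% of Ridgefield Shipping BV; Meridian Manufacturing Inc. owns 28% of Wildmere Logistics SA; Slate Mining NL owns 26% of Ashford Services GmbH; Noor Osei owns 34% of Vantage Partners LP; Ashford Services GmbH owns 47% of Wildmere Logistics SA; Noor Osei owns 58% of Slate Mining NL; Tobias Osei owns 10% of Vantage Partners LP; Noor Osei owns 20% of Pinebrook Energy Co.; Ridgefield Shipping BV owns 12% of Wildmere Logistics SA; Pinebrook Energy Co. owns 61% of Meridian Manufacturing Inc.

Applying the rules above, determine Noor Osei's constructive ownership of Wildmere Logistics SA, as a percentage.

14.5692%

By spousal attribution (R3), Noor Osei is treated as also owning Tobias Osei's interest in Vantage Partners LP, giving 34% + 10% = 44%.
Chain via Slate Mining NL → Ashford Services GmbH (R1): 58% × 26% × 47% = 7.0876% of Wildmere Logistics SA.
Chain via Vantage Partners LP → Ridgefield Shipping BV (R1): 44% × 77% × 12% = 4.0656% of Wildmere Logistics SA.
Chain via Pinebrook Energy Co. → Meridian Manufacturing Inc. (R1): 20% × 61% × 28% = 3.416% of Wildmere Logistics SA.
Aggregating (R2): 7.0876% + 4.0656% + 3.416% = 14.5692%.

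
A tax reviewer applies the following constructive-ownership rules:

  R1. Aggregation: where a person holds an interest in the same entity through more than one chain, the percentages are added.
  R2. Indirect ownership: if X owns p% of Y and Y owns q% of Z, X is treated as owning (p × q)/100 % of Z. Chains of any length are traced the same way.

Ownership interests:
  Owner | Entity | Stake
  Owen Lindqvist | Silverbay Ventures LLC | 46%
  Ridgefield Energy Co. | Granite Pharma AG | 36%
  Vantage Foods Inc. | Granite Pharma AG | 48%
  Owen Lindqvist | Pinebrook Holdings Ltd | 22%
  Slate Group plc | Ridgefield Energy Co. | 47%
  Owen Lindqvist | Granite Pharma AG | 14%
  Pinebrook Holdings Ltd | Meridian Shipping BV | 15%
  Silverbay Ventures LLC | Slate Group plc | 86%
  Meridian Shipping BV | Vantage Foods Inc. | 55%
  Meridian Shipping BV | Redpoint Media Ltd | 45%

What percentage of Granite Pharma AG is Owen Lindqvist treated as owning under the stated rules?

Chain via Pinebrook Holdings Ltd → Meridian Shipping BV → Vantage Foods Inc. (R2): 22% × 15% × 55% × 48% = 0.8712% of Granite Pharma AG.
Chain via Silverbay Ventures LLC → Slate Group plc → Ridgefield Energy Co. (R2): 46% × 86% × 47% × 36% = 6.693552% of Granite Pharma AG.
Direct interest in Granite Pharma AG: 14%.
Aggregating (R1): 0.8712% + 6.693552% + 14% = 21.564752%.

21.564752%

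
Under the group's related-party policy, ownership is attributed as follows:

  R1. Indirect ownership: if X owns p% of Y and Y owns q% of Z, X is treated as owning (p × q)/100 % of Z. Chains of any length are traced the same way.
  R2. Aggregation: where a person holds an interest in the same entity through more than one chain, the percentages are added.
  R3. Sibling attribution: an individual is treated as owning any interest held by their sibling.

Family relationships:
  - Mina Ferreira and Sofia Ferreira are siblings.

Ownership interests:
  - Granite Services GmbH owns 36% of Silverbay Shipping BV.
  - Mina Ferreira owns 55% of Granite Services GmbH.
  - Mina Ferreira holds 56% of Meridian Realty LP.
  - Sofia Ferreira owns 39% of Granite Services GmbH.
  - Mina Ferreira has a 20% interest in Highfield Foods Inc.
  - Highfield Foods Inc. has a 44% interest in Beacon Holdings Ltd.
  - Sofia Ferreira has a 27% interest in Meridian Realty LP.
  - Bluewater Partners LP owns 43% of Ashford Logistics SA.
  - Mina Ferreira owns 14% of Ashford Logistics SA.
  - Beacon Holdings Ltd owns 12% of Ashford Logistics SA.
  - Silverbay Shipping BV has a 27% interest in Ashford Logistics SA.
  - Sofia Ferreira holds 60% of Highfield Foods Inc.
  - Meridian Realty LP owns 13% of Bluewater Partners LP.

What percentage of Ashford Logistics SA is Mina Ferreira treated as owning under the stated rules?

32.0005%

By sibling attribution (R3), Mina Ferreira is treated as also owning Sofia Ferreira's interest in Highfield Foods Inc, giving 20% + 60% = 80%.
By sibling attribution (R3), Mina Ferreira is treated as also owning Sofia Ferreira's interest in Granite Services GmbH, giving 55% + 39% = 94%.
By sibling attribution (R3), Mina Ferreira is treated as also owning Sofia Ferreira's interest in Meridian Realty LP, giving 56% + 27% = 83%.
Chain via Highfield Foods Inc. → Beacon Holdings Ltd (R1): 80% × 44% × 12% = 4.224% of Ashford Logistics SA.
Chain via Granite Services GmbH → Silverbay Shipping BV (R1): 94% × 36% × 27% = 9.1368% of Ashford Logistics SA.
Chain via Meridian Realty LP → Bluewater Partners LP (R1): 83% × 13% × 43% = 4.6397% of Ashford Logistics SA.
Direct interest in Ashford Logistics SA: 14%.
Aggregating (R2): 4.224% + 9.1368% + 4.6397% + 14% = 32.0005%.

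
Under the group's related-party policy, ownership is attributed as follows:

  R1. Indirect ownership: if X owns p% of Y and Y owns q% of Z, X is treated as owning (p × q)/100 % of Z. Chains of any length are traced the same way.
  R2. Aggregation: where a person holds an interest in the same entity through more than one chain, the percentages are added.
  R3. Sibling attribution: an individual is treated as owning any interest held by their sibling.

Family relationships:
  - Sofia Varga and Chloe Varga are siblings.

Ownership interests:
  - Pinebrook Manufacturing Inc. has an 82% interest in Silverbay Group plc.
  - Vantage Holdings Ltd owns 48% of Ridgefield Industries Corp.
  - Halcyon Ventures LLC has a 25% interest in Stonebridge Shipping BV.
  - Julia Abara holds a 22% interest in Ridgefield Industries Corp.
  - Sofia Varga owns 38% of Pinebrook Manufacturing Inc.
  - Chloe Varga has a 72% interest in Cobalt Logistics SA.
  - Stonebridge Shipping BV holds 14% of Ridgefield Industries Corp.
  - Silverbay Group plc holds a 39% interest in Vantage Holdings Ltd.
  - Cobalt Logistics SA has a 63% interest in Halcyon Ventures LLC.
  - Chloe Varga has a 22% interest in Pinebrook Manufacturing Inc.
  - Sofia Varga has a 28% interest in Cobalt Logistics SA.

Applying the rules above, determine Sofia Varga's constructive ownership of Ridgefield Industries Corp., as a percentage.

11.41524%

By sibling attribution (R3), Sofia Varga is treated as also owning Chloe Varga's interest in Pinebrook Manufacturing Inc, giving 38% + 22% = 60%.
By sibling attribution (R3), Sofia Varga is treated as also owning Chloe Varga's interest in Cobalt Logistics SA, giving 28% + 72% = 100%.
Chain via Pinebrook Manufacturing Inc. → Silverbay Group plc → Vantage Holdings Ltd (R1): 60% × 82% × 39% × 48% = 9.21024% of Ridgefield Industries Corp.
Chain via Cobalt Logistics SA → Halcyon Ventures LLC → Stonebridge Shipping BV (R1): 100% × 63% × 25% × 14% = 2.205% of Ridgefield Industries Corp.
Aggregating (R2): 9.21024% + 2.205% = 11.41524%.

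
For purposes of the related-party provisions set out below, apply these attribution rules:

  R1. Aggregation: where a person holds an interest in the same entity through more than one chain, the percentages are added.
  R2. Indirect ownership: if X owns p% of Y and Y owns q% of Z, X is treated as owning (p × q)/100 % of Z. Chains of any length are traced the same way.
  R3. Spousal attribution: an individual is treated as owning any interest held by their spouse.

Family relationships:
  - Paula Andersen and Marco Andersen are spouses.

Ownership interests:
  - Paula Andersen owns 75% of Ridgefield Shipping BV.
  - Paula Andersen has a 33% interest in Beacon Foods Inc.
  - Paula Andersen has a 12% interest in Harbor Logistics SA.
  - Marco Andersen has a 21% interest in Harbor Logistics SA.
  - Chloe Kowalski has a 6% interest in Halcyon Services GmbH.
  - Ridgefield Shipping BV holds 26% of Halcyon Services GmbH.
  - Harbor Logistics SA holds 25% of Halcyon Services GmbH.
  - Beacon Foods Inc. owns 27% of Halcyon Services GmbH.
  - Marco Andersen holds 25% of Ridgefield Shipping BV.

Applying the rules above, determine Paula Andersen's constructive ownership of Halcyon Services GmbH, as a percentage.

By spousal attribution (R3), Paula Andersen is treated as also owning Marco Andersen's interest in Harbor Logistics SA, giving 12% + 21% = 33%.
By spousal attribution (R3), Paula Andersen is treated as also owning Marco Andersen's interest in Ridgefield Shipping BV, giving 75% + 25% = 100%.
Chain via Harbor Logistics SA (R2): 33% × 25% = 8.25% of Halcyon Services GmbH.
Chain via Beacon Foods Inc. (R2): 33% × 27% = 8.91% of Halcyon Services GmbH.
Chain via Ridgefield Shipping BV (R2): 100% × 26% = 26% of Halcyon Services GmbH.
Aggregating (R1): 8.25% + 8.91% + 26% = 43.16%.

43.16%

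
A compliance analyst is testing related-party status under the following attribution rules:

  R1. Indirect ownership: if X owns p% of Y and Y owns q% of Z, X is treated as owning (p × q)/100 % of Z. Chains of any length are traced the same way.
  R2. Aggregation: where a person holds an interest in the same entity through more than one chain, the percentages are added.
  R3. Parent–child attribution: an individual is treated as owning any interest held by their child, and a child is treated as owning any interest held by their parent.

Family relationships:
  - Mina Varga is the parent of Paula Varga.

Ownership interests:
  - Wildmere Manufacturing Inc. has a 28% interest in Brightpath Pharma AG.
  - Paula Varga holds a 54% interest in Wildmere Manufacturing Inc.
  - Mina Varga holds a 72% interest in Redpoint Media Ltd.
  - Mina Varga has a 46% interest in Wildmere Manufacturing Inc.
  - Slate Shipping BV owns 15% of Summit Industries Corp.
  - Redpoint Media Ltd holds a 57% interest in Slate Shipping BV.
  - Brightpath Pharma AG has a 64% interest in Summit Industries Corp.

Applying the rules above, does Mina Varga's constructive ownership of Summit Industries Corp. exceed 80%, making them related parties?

By parent–child attribution (R3), Mina Varga is treated as also owning Paula Varga's interest in Wildmere Manufacturing Inc, giving 46% + 54% = 100%.
Chain via Redpoint Media Ltd → Slate Shipping BV (R1): 72% × 57% × 15% = 6.156% of Summit Industries Corp.
Chain via Wildmere Manufacturing Inc. → Brightpath Pharma AG (R1): 100% × 28% × 64% = 17.92% of Summit Industries Corp.
Aggregating (R2): 6.156% + 17.92% = 24.076%.
24.076% does not exceed the 80% threshold, so Mina is not a related party to Summit Industries Corp.

No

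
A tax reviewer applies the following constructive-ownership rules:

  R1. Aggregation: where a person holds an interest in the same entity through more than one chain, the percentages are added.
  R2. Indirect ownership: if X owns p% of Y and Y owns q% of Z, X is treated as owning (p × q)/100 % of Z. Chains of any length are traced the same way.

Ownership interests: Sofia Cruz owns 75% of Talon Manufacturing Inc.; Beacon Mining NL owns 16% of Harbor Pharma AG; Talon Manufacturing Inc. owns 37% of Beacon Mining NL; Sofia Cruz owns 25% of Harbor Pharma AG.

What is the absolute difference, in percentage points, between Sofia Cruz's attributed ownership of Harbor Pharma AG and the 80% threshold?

Chain via Talon Manufacturing Inc. → Beacon Mining NL (R2): 75% × 37% × 16% = 4.44% of Harbor Pharma AG.
Direct interest in Harbor Pharma AG: 25%.
Aggregating (R1): 4.44% + 25% = 29.44%.
29.44% falls short of the 80% threshold by 50.56 percentage points.

50.56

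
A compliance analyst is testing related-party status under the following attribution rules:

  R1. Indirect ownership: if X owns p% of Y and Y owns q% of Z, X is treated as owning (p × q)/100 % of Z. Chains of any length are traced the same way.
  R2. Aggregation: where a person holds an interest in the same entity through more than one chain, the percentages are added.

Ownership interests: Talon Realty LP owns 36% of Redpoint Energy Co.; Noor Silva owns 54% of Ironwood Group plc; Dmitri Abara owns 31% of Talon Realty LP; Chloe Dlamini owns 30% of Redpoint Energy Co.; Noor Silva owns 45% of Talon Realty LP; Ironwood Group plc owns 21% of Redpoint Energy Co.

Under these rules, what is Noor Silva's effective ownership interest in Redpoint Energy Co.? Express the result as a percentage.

27.54%

Chain via Ironwood Group plc (R1): 54% × 21% = 11.34% of Redpoint Energy Co.
Chain via Talon Realty LP (R1): 45% × 36% = 16.2% of Redpoint Energy Co.
Aggregating (R2): 11.34% + 16.2% = 27.54%.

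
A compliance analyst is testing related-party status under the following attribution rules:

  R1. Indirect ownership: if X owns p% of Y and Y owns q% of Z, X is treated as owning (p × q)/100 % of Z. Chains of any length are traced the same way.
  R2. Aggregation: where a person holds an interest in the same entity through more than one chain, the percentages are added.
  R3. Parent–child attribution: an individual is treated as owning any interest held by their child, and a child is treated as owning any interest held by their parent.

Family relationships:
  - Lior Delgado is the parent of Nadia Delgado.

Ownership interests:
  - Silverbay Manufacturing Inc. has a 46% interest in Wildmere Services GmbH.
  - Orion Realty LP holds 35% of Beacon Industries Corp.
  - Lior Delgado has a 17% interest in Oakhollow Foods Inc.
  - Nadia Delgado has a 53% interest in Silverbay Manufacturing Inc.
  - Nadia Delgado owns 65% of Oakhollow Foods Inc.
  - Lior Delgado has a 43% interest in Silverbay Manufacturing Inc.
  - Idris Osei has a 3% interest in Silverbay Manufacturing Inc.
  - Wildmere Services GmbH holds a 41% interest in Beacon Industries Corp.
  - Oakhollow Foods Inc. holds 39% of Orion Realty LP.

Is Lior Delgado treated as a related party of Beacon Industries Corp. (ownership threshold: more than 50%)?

No

By parent–child attribution (R3), Lior Delgado is treated as also owning Nadia Delgado's interest in Silverbay Manufacturing Inc, giving 43% + 53% = 96%.
By parent–child attribution (R3), Lior Delgado is treated as also owning Nadia Delgado's interest in Oakhollow Foods Inc, giving 17% + 65% = 82%.
Chain via Silverbay Manufacturing Inc. → Wildmere Services GmbH (R1): 96% × 46% × 41% = 18.1056% of Beacon Industries Corp.
Chain via Oakhollow Foods Inc. → Orion Realty LP (R1): 82% × 39% × 35% = 11.193% of Beacon Industries Corp.
Aggregating (R2): 18.1056% + 11.193% = 29.2986%.
29.2986% does not exceed the 50% threshold, so Lior is not a related party to Beacon Industries Corp.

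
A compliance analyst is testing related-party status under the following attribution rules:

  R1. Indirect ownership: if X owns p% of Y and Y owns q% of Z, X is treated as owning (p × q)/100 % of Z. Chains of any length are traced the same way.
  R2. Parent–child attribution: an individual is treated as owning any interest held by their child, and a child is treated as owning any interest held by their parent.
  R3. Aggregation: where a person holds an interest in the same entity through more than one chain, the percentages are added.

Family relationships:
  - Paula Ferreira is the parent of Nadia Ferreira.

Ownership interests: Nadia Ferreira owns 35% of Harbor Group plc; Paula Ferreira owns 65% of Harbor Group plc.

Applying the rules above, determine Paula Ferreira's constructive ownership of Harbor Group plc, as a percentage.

100%

By parent–child attribution (R2), Paula Ferreira is treated as also owning Nadia Ferreira's interest in Harbor Group plc, giving 65% + 35% = 100%.
Direct interest in Harbor Group plc: 100%.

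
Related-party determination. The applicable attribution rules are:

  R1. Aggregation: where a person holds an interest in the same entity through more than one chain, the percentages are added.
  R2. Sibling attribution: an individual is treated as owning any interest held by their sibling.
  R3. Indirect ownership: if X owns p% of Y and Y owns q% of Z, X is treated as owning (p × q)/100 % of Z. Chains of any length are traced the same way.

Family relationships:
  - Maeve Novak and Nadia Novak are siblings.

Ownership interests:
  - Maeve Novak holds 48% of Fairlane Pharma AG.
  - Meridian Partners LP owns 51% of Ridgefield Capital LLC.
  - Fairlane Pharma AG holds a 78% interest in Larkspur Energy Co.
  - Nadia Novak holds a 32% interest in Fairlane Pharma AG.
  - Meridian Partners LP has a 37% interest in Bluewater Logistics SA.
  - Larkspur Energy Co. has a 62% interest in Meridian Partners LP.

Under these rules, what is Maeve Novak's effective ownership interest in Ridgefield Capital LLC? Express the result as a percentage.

19.73088%

By sibling attribution (R2), Maeve Novak is treated as also owning Nadia Novak's interest in Fairlane Pharma AG, giving 48% + 32% = 80%.
Chain via Fairlane Pharma AG → Larkspur Energy Co. → Meridian Partners LP (R3): 80% × 78% × 62% × 51% = 19.73088% of Ridgefield Capital LLC.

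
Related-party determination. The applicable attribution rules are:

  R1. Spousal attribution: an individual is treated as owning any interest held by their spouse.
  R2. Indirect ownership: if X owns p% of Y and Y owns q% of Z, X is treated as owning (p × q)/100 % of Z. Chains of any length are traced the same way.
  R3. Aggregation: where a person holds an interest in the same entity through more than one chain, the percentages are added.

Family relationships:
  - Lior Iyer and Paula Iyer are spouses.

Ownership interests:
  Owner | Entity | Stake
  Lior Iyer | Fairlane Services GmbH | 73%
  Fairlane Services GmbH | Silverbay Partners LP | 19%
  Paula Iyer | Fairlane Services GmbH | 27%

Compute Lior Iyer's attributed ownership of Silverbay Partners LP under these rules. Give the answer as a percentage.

19%

By spousal attribution (R1), Lior Iyer is treated as also owning Paula Iyer's interest in Fairlane Services GmbH, giving 73% + 27% = 100%.
Chain via Fairlane Services GmbH (R2): 100% × 19% = 19% of Silverbay Partners LP.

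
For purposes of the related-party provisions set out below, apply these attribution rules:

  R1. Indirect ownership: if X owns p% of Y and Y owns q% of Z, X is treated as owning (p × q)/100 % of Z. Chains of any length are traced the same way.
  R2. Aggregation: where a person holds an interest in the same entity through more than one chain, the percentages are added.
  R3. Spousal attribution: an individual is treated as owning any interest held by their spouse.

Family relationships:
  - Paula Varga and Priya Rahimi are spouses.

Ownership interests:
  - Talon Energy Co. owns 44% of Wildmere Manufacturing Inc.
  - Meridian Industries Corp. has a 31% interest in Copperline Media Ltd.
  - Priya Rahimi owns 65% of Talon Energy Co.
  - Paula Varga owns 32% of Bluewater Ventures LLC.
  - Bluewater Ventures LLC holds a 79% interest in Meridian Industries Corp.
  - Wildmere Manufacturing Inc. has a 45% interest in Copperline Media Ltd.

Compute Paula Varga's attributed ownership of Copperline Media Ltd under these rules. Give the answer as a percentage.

20.7068%

By spousal attribution (R3), Paula Varga is treated as owning Priya Rahimi's 65% interest in Talon Energy Co.
Chain via Bluewater Ventures LLC → Meridian Industries Corp. (R1): 32% × 79% × 31% = 7.8368% of Copperline Media Ltd.
Chain via Talon Energy Co. → Wildmere Manufacturing Inc. (R1): 65% × 44% × 45% = 12.87% of Copperline Media Ltd.
Aggregating (R2): 7.8368% + 12.87% = 20.7068%.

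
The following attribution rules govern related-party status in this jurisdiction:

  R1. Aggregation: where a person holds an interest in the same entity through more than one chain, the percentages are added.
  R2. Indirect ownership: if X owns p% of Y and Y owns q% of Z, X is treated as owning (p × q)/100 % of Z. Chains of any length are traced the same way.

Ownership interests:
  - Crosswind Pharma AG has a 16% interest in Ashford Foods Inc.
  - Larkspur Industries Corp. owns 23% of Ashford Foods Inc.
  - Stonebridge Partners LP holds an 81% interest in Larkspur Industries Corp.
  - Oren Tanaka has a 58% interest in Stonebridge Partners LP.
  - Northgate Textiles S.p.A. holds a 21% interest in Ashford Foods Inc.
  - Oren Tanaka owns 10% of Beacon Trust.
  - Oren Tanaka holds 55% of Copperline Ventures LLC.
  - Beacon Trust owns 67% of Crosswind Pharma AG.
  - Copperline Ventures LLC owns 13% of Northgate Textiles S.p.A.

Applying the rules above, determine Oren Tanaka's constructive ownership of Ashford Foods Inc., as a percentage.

Chain via Copperline Ventures LLC → Northgate Textiles S.p.A. (R2): 55% × 13% × 21% = 1.5015% of Ashford Foods Inc.
Chain via Stonebridge Partners LP → Larkspur Industries Corp. (R2): 58% × 81% × 23% = 10.8054% of Ashford Foods Inc.
Chain via Beacon Trust → Crosswind Pharma AG (R2): 10% × 67% × 16% = 1.072% of Ashford Foods Inc.
Aggregating (R1): 1.5015% + 10.8054% + 1.072% = 13.3789%.

13.3789%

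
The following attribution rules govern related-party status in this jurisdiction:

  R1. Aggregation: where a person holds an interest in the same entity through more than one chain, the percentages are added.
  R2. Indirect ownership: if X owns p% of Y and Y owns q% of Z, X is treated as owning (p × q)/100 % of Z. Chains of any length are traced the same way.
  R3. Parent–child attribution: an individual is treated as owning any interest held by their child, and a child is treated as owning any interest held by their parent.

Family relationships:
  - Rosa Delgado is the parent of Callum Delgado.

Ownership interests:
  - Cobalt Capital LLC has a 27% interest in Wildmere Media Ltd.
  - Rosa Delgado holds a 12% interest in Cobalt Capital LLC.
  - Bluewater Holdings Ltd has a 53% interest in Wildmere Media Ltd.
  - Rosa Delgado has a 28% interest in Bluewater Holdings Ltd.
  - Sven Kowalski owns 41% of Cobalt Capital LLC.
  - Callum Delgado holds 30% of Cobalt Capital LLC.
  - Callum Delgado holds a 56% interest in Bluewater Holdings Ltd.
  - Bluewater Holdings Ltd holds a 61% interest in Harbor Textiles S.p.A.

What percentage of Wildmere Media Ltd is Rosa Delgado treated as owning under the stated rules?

55.86%

By parent–child attribution (R3), Rosa Delgado is treated as also owning Callum Delgado's interest in Cobalt Capital LLC, giving 12% + 30% = 42%.
By parent–child attribution (R3), Rosa Delgado is treated as also owning Callum Delgado's interest in Bluewater Holdings Ltd, giving 28% + 56% = 84%.
Chain via Cobalt Capital LLC (R2): 42% × 27% = 11.34% of Wildmere Media Ltd.
Chain via Bluewater Holdings Ltd (R2): 84% × 53% = 44.52% of Wildmere Media Ltd.
Aggregating (R1): 11.34% + 44.52% = 55.86%.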